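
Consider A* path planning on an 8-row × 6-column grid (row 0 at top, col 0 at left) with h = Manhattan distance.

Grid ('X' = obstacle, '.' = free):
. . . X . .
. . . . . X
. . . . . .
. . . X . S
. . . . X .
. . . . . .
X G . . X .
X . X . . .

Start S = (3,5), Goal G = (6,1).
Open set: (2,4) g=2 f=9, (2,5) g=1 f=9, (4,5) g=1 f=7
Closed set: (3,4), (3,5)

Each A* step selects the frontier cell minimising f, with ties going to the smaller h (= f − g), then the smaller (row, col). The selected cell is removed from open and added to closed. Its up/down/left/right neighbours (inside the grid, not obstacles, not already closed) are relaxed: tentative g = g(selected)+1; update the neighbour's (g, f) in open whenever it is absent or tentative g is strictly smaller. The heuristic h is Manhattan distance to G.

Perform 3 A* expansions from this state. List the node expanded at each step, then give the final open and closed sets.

order=[(4,5) → (5,5) → (5,4)]; open=[(2,4) g=2 f=9, (2,5) g=1 f=9, (5,3) g=4 f=7, (6,5) g=3 f=7]; closed=[(3,4), (3,5), (4,5), (5,4), (5,5)]

step 1: expand (4,5) (f=7, h=6) → closed; open now [(2,4) g=2 f=9, (2,5) g=1 f=9, (5,5) g=2 f=7]
step 2: expand (5,5) (f=7, h=5) → closed; open now [(2,4) g=2 f=9, (2,5) g=1 f=9, (5,4) g=3 f=7, (6,5) g=3 f=7]
step 3: expand (5,4) (f=7, h=4) → closed; open now [(2,4) g=2 f=9, (2,5) g=1 f=9, (5,3) g=4 f=7, (6,5) g=3 f=7]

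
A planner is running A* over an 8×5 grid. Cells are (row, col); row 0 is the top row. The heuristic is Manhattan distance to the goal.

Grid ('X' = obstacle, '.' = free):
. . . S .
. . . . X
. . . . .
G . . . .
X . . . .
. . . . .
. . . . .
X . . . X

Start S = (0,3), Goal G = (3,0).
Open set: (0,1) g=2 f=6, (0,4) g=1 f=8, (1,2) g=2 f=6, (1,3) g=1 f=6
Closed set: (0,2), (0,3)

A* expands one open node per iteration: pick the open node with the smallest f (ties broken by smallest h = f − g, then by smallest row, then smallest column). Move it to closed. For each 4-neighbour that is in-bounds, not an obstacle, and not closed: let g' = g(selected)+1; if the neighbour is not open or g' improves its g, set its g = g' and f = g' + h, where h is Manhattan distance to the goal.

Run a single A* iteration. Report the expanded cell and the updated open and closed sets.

expanded=(0,1); open=[(0,0) g=3 f=6, (0,4) g=1 f=8, (1,1) g=3 f=6, (1,2) g=2 f=6, (1,3) g=1 f=6]; closed=[(0,1), (0,2), (0,3)]

step 1: expand (0,1) (f=6, h=4) → closed; open now [(0,0) g=3 f=6, (0,4) g=1 f=8, (1,1) g=3 f=6, (1,2) g=2 f=6, (1,3) g=1 f=6]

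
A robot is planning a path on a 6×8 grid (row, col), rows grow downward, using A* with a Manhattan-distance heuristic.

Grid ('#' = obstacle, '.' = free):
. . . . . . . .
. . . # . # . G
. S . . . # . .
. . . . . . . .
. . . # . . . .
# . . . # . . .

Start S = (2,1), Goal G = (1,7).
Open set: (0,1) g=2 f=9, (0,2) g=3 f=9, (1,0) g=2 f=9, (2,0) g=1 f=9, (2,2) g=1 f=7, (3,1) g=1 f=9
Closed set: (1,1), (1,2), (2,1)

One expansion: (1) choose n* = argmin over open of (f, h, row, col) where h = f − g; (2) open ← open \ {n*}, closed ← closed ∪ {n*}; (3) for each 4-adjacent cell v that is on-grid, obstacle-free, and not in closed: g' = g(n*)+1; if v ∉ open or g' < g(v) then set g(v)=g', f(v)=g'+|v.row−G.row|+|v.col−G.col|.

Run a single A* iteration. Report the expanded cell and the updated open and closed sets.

expanded=(2,2); open=[(0,1) g=2 f=9, (0,2) g=3 f=9, (1,0) g=2 f=9, (2,0) g=1 f=9, (2,3) g=2 f=7, (3,1) g=1 f=9, (3,2) g=2 f=9]; closed=[(1,1), (1,2), (2,1), (2,2)]

step 1: expand (2,2) (f=7, h=6) → closed; open now [(0,1) g=2 f=9, (0,2) g=3 f=9, (1,0) g=2 f=9, (2,0) g=1 f=9, (2,3) g=2 f=7, (3,1) g=1 f=9, (3,2) g=2 f=9]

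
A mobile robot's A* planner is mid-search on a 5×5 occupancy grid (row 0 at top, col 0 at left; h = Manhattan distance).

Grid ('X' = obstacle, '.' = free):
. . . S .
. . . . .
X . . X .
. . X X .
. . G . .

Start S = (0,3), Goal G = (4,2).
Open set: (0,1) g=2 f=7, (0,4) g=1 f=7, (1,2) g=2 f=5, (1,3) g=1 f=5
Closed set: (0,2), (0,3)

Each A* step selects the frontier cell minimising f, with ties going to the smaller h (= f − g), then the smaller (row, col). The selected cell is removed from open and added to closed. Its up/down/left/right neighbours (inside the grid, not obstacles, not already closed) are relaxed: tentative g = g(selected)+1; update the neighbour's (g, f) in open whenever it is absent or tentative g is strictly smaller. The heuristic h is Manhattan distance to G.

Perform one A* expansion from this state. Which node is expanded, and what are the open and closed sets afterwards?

expanded=(1,2); open=[(0,1) g=2 f=7, (0,4) g=1 f=7, (1,1) g=3 f=7, (1,3) g=1 f=5, (2,2) g=3 f=5]; closed=[(0,2), (0,3), (1,2)]

step 1: expand (1,2) (f=5, h=3) → closed; open now [(0,1) g=2 f=7, (0,4) g=1 f=7, (1,1) g=3 f=7, (1,3) g=1 f=5, (2,2) g=3 f=5]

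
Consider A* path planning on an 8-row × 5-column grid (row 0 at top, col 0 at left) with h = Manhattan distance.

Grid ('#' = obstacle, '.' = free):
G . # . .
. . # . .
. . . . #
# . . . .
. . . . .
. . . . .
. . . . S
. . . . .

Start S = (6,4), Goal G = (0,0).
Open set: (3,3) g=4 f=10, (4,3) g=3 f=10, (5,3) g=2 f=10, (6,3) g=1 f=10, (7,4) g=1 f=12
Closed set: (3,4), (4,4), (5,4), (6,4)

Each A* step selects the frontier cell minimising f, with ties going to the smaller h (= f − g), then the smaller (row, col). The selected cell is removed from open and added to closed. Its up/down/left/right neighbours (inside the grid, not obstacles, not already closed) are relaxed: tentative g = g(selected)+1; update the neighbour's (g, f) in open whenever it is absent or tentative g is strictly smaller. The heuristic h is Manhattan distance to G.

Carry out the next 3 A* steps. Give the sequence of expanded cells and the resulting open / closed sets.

order=[(3,3) → (2,3) → (1,3)]; open=[(0,3) g=7 f=10, (1,4) g=7 f=12, (2,2) g=6 f=10, (3,2) g=5 f=10, (4,3) g=3 f=10, (5,3) g=2 f=10, (6,3) g=1 f=10, (7,4) g=1 f=12]; closed=[(1,3), (2,3), (3,3), (3,4), (4,4), (5,4), (6,4)]

step 1: expand (3,3) (f=10, h=6) → closed; open now [(2,3) g=5 f=10, (3,2) g=5 f=10, (4,3) g=3 f=10, (5,3) g=2 f=10, (6,3) g=1 f=10, (7,4) g=1 f=12]
step 2: expand (2,3) (f=10, h=5) → closed; open now [(1,3) g=6 f=10, (2,2) g=6 f=10, (3,2) g=5 f=10, (4,3) g=3 f=10, (5,3) g=2 f=10, (6,3) g=1 f=10, (7,4) g=1 f=12]
step 3: expand (1,3) (f=10, h=4) → closed; open now [(0,3) g=7 f=10, (1,4) g=7 f=12, (2,2) g=6 f=10, (3,2) g=5 f=10, (4,3) g=3 f=10, (5,3) g=2 f=10, (6,3) g=1 f=10, (7,4) g=1 f=12]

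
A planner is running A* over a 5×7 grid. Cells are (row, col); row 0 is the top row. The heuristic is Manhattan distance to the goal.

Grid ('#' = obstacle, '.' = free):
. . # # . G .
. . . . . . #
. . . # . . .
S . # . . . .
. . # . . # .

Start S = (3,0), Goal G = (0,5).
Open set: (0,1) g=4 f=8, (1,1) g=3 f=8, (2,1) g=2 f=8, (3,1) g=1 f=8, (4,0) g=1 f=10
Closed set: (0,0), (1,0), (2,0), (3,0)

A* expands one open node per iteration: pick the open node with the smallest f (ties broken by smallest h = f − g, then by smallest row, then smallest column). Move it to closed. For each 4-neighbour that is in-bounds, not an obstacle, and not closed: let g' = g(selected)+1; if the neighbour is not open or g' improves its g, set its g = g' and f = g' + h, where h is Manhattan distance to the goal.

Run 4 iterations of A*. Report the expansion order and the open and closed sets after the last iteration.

order=[(0,1) → (1,1) → (1,2) → (1,3)]; open=[(1,4) g=6 f=8, (2,1) g=2 f=8, (2,2) g=5 f=10, (3,1) g=1 f=8, (4,0) g=1 f=10]; closed=[(0,0), (0,1), (1,0), (1,1), (1,2), (1,3), (2,0), (3,0)]

step 1: expand (0,1) (f=8, h=4) → closed; open now [(1,1) g=3 f=8, (2,1) g=2 f=8, (3,1) g=1 f=8, (4,0) g=1 f=10]
step 2: expand (1,1) (f=8, h=5) → closed; open now [(1,2) g=4 f=8, (2,1) g=2 f=8, (3,1) g=1 f=8, (4,0) g=1 f=10]
step 3: expand (1,2) (f=8, h=4) → closed; open now [(1,3) g=5 f=8, (2,1) g=2 f=8, (2,2) g=5 f=10, (3,1) g=1 f=8, (4,0) g=1 f=10]
step 4: expand (1,3) (f=8, h=3) → closed; open now [(1,4) g=6 f=8, (2,1) g=2 f=8, (2,2) g=5 f=10, (3,1) g=1 f=8, (4,0) g=1 f=10]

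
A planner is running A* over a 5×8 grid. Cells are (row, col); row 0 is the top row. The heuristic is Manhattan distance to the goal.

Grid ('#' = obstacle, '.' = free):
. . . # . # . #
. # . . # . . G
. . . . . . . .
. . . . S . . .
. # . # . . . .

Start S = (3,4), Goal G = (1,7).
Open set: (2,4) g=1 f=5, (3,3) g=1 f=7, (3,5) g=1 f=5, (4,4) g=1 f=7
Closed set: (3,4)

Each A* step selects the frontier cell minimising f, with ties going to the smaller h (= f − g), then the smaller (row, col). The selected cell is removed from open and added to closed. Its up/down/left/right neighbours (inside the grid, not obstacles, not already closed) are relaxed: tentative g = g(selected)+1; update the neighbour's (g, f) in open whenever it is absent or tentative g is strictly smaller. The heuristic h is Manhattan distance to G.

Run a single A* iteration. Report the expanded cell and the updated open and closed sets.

step 1: expand (2,4) (f=5, h=4) → closed; open now [(2,3) g=2 f=7, (2,5) g=2 f=5, (3,3) g=1 f=7, (3,5) g=1 f=5, (4,4) g=1 f=7]

expanded=(2,4); open=[(2,3) g=2 f=7, (2,5) g=2 f=5, (3,3) g=1 f=7, (3,5) g=1 f=5, (4,4) g=1 f=7]; closed=[(2,4), (3,4)]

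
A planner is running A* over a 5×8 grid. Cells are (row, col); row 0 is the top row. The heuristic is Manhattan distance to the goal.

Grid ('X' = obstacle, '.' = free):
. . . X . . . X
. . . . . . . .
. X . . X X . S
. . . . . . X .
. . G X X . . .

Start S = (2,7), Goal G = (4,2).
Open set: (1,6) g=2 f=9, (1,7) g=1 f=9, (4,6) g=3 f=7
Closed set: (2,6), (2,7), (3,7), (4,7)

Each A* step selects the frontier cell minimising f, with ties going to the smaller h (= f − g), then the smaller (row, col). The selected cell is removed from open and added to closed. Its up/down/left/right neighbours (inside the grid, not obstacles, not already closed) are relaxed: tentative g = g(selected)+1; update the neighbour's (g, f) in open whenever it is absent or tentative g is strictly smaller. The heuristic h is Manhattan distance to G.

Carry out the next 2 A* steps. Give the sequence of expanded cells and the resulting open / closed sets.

order=[(4,6) → (4,5)]; open=[(1,6) g=2 f=9, (1,7) g=1 f=9, (3,5) g=5 f=9]; closed=[(2,6), (2,7), (3,7), (4,5), (4,6), (4,7)]

step 1: expand (4,6) (f=7, h=4) → closed; open now [(1,6) g=2 f=9, (1,7) g=1 f=9, (4,5) g=4 f=7]
step 2: expand (4,5) (f=7, h=3) → closed; open now [(1,6) g=2 f=9, (1,7) g=1 f=9, (3,5) g=5 f=9]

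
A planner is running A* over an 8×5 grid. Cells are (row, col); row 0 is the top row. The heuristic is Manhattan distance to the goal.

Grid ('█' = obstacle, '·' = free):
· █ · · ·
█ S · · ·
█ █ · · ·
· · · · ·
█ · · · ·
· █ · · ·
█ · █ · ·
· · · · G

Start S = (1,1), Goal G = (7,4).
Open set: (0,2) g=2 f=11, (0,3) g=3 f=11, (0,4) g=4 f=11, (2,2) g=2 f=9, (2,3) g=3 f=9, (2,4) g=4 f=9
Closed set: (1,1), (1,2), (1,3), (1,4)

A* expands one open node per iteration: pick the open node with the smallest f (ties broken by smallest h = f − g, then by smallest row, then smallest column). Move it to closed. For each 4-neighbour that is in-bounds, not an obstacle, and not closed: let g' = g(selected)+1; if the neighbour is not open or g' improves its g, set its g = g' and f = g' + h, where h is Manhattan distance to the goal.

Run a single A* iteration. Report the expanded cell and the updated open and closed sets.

expanded=(2,4); open=[(0,2) g=2 f=11, (0,3) g=3 f=11, (0,4) g=4 f=11, (2,2) g=2 f=9, (2,3) g=3 f=9, (3,4) g=5 f=9]; closed=[(1,1), (1,2), (1,3), (1,4), (2,4)]

step 1: expand (2,4) (f=9, h=5) → closed; open now [(0,2) g=2 f=11, (0,3) g=3 f=11, (0,4) g=4 f=11, (2,2) g=2 f=9, (2,3) g=3 f=9, (3,4) g=5 f=9]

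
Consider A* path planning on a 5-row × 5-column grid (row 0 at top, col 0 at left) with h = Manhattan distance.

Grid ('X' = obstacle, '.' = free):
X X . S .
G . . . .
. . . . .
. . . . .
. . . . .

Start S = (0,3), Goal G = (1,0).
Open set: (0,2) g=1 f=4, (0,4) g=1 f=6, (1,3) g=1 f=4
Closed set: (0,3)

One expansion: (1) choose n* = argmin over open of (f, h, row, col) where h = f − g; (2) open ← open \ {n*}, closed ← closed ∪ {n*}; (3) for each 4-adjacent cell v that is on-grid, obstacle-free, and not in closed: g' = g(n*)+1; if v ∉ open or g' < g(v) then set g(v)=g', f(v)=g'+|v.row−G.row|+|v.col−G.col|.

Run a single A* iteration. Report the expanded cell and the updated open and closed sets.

expanded=(0,2); open=[(0,4) g=1 f=6, (1,2) g=2 f=4, (1,3) g=1 f=4]; closed=[(0,2), (0,3)]

step 1: expand (0,2) (f=4, h=3) → closed; open now [(0,4) g=1 f=6, (1,2) g=2 f=4, (1,3) g=1 f=4]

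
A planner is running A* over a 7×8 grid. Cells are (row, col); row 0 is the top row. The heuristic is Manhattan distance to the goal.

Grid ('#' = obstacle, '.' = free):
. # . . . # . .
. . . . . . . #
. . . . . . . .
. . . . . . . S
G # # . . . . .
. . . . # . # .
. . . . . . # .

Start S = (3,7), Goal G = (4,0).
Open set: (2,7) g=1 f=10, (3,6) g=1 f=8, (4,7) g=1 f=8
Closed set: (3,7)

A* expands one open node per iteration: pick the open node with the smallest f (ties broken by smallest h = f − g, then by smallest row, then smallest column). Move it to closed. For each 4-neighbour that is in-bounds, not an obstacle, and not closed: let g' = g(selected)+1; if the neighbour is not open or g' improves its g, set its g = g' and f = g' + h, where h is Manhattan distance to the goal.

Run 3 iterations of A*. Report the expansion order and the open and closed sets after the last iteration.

order=[(3,6) → (3,5) → (3,4)]; open=[(2,4) g=4 f=10, (2,5) g=3 f=10, (2,6) g=2 f=10, (2,7) g=1 f=10, (3,3) g=4 f=8, (4,4) g=4 f=8, (4,5) g=3 f=8, (4,6) g=2 f=8, (4,7) g=1 f=8]; closed=[(3,4), (3,5), (3,6), (3,7)]

step 1: expand (3,6) (f=8, h=7) → closed; open now [(2,6) g=2 f=10, (2,7) g=1 f=10, (3,5) g=2 f=8, (4,6) g=2 f=8, (4,7) g=1 f=8]
step 2: expand (3,5) (f=8, h=6) → closed; open now [(2,5) g=3 f=10, (2,6) g=2 f=10, (2,7) g=1 f=10, (3,4) g=3 f=8, (4,5) g=3 f=8, (4,6) g=2 f=8, (4,7) g=1 f=8]
step 3: expand (3,4) (f=8, h=5) → closed; open now [(2,4) g=4 f=10, (2,5) g=3 f=10, (2,6) g=2 f=10, (2,7) g=1 f=10, (3,3) g=4 f=8, (4,4) g=4 f=8, (4,5) g=3 f=8, (4,6) g=2 f=8, (4,7) g=1 f=8]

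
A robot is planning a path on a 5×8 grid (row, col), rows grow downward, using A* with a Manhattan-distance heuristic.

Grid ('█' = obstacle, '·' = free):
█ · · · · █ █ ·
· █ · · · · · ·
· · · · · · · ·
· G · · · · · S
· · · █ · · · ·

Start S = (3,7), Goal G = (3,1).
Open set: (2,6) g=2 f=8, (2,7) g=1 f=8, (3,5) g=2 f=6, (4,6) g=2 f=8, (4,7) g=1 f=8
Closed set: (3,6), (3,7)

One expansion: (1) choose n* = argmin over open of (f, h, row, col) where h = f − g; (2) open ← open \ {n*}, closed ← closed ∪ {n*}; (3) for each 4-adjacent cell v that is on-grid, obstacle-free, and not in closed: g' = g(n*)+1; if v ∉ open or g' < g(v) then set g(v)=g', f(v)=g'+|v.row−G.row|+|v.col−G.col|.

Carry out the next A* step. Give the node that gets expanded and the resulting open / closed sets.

expanded=(3,5); open=[(2,5) g=3 f=8, (2,6) g=2 f=8, (2,7) g=1 f=8, (3,4) g=3 f=6, (4,5) g=3 f=8, (4,6) g=2 f=8, (4,7) g=1 f=8]; closed=[(3,5), (3,6), (3,7)]

step 1: expand (3,5) (f=6, h=4) → closed; open now [(2,5) g=3 f=8, (2,6) g=2 f=8, (2,7) g=1 f=8, (3,4) g=3 f=6, (4,5) g=3 f=8, (4,6) g=2 f=8, (4,7) g=1 f=8]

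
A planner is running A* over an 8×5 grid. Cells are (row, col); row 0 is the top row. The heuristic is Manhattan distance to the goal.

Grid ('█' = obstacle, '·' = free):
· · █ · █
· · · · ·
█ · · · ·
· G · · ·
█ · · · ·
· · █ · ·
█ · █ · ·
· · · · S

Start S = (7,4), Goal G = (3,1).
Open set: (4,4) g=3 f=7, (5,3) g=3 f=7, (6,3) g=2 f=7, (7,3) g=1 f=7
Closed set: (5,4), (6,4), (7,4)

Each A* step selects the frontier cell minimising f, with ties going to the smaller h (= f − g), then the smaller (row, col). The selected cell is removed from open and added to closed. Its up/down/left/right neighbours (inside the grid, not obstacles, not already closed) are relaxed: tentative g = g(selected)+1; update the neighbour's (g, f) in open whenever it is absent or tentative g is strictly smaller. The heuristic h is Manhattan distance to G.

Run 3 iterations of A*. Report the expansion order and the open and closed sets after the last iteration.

step 1: expand (4,4) (f=7, h=4) → closed; open now [(3,4) g=4 f=7, (4,3) g=4 f=7, (5,3) g=3 f=7, (6,3) g=2 f=7, (7,3) g=1 f=7]
step 2: expand (3,4) (f=7, h=3) → closed; open now [(2,4) g=5 f=9, (3,3) g=5 f=7, (4,3) g=4 f=7, (5,3) g=3 f=7, (6,3) g=2 f=7, (7,3) g=1 f=7]
step 3: expand (3,3) (f=7, h=2) → closed; open now [(2,3) g=6 f=9, (2,4) g=5 f=9, (3,2) g=6 f=7, (4,3) g=4 f=7, (5,3) g=3 f=7, (6,3) g=2 f=7, (7,3) g=1 f=7]

order=[(4,4) → (3,4) → (3,3)]; open=[(2,3) g=6 f=9, (2,4) g=5 f=9, (3,2) g=6 f=7, (4,3) g=4 f=7, (5,3) g=3 f=7, (6,3) g=2 f=7, (7,3) g=1 f=7]; closed=[(3,3), (3,4), (4,4), (5,4), (6,4), (7,4)]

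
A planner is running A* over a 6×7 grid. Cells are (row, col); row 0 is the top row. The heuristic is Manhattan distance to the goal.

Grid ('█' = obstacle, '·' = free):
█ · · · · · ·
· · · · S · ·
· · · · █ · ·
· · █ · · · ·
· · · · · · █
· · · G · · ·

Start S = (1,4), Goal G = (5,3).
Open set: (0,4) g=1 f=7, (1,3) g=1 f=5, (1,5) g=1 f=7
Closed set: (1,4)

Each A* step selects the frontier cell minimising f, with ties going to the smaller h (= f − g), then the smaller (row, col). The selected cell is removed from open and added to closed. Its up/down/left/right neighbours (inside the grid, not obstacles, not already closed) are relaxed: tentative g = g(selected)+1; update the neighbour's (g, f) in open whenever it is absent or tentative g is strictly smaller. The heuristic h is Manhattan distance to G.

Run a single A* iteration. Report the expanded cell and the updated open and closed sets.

expanded=(1,3); open=[(0,3) g=2 f=7, (0,4) g=1 f=7, (1,2) g=2 f=7, (1,5) g=1 f=7, (2,3) g=2 f=5]; closed=[(1,3), (1,4)]

step 1: expand (1,3) (f=5, h=4) → closed; open now [(0,3) g=2 f=7, (0,4) g=1 f=7, (1,2) g=2 f=7, (1,5) g=1 f=7, (2,3) g=2 f=5]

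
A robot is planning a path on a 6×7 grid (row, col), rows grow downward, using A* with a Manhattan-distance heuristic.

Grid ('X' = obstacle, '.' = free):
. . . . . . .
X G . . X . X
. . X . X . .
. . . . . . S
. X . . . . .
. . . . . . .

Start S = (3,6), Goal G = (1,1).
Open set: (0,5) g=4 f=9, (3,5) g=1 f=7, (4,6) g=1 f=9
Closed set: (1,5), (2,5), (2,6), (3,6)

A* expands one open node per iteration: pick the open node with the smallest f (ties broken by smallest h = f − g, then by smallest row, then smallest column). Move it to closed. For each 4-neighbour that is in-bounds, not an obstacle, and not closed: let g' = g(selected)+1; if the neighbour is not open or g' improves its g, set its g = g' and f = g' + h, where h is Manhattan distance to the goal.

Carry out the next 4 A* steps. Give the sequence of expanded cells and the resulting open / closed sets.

order=[(3,5) → (3,4) → (3,3) → (2,3)]; open=[(0,5) g=4 f=9, (1,3) g=5 f=7, (3,2) g=4 f=7, (4,3) g=4 f=9, (4,4) g=3 f=9, (4,5) g=2 f=9, (4,6) g=1 f=9]; closed=[(1,5), (2,3), (2,5), (2,6), (3,3), (3,4), (3,5), (3,6)]

step 1: expand (3,5) (f=7, h=6) → closed; open now [(0,5) g=4 f=9, (3,4) g=2 f=7, (4,5) g=2 f=9, (4,6) g=1 f=9]
step 2: expand (3,4) (f=7, h=5) → closed; open now [(0,5) g=4 f=9, (3,3) g=3 f=7, (4,4) g=3 f=9, (4,5) g=2 f=9, (4,6) g=1 f=9]
step 3: expand (3,3) (f=7, h=4) → closed; open now [(0,5) g=4 f=9, (2,3) g=4 f=7, (3,2) g=4 f=7, (4,3) g=4 f=9, (4,4) g=3 f=9, (4,5) g=2 f=9, (4,6) g=1 f=9]
step 4: expand (2,3) (f=7, h=3) → closed; open now [(0,5) g=4 f=9, (1,3) g=5 f=7, (3,2) g=4 f=7, (4,3) g=4 f=9, (4,4) g=3 f=9, (4,5) g=2 f=9, (4,6) g=1 f=9]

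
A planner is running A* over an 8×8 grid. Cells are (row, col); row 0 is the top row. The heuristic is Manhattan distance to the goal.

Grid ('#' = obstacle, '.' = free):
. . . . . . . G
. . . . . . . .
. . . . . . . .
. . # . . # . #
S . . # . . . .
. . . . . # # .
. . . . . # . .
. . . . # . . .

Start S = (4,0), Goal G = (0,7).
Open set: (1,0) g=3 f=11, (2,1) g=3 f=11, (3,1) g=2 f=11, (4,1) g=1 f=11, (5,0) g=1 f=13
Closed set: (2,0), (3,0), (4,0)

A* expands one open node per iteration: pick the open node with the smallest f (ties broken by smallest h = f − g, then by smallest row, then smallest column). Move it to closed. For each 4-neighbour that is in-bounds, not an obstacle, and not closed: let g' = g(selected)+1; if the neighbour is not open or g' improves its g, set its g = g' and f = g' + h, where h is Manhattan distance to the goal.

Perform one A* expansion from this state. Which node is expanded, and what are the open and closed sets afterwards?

step 1: expand (1,0) (f=11, h=8) → closed; open now [(0,0) g=4 f=11, (1,1) g=4 f=11, (2,1) g=3 f=11, (3,1) g=2 f=11, (4,1) g=1 f=11, (5,0) g=1 f=13]

expanded=(1,0); open=[(0,0) g=4 f=11, (1,1) g=4 f=11, (2,1) g=3 f=11, (3,1) g=2 f=11, (4,1) g=1 f=11, (5,0) g=1 f=13]; closed=[(1,0), (2,0), (3,0), (4,0)]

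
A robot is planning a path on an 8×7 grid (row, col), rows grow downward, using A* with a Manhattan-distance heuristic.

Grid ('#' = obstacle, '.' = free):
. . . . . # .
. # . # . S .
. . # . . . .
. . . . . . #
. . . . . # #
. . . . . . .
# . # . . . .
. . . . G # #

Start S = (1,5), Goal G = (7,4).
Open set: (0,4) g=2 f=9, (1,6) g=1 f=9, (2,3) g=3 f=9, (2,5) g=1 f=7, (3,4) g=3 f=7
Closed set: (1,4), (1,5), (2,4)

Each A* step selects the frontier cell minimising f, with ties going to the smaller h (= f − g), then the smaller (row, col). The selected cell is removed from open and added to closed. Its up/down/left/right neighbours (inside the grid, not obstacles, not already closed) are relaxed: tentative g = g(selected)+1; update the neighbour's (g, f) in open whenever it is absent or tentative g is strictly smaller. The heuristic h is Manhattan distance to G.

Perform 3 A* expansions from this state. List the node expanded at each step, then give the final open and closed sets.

order=[(3,4) → (4,4) → (5,4)]; open=[(0,4) g=2 f=9, (1,6) g=1 f=9, (2,3) g=3 f=9, (2,5) g=1 f=7, (3,3) g=4 f=9, (3,5) g=4 f=9, (4,3) g=5 f=9, (5,3) g=6 f=9, (5,5) g=6 f=9, (6,4) g=6 f=7]; closed=[(1,4), (1,5), (2,4), (3,4), (4,4), (5,4)]

step 1: expand (3,4) (f=7, h=4) → closed; open now [(0,4) g=2 f=9, (1,6) g=1 f=9, (2,3) g=3 f=9, (2,5) g=1 f=7, (3,3) g=4 f=9, (3,5) g=4 f=9, (4,4) g=4 f=7]
step 2: expand (4,4) (f=7, h=3) → closed; open now [(0,4) g=2 f=9, (1,6) g=1 f=9, (2,3) g=3 f=9, (2,5) g=1 f=7, (3,3) g=4 f=9, (3,5) g=4 f=9, (4,3) g=5 f=9, (5,4) g=5 f=7]
step 3: expand (5,4) (f=7, h=2) → closed; open now [(0,4) g=2 f=9, (1,6) g=1 f=9, (2,3) g=3 f=9, (2,5) g=1 f=7, (3,3) g=4 f=9, (3,5) g=4 f=9, (4,3) g=5 f=9, (5,3) g=6 f=9, (5,5) g=6 f=9, (6,4) g=6 f=7]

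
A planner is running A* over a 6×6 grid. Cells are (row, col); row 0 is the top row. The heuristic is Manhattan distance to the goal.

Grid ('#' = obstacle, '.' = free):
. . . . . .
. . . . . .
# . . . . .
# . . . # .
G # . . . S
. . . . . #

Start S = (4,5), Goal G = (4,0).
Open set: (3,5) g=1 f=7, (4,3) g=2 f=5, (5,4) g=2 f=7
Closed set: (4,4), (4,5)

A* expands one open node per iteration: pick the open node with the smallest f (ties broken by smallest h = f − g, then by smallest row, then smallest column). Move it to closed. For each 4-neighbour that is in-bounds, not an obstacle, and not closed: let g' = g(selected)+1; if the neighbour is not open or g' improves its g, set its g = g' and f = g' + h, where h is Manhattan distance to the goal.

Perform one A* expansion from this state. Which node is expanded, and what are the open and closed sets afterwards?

step 1: expand (4,3) (f=5, h=3) → closed; open now [(3,3) g=3 f=7, (3,5) g=1 f=7, (4,2) g=3 f=5, (5,3) g=3 f=7, (5,4) g=2 f=7]

expanded=(4,3); open=[(3,3) g=3 f=7, (3,5) g=1 f=7, (4,2) g=3 f=5, (5,3) g=3 f=7, (5,4) g=2 f=7]; closed=[(4,3), (4,4), (4,5)]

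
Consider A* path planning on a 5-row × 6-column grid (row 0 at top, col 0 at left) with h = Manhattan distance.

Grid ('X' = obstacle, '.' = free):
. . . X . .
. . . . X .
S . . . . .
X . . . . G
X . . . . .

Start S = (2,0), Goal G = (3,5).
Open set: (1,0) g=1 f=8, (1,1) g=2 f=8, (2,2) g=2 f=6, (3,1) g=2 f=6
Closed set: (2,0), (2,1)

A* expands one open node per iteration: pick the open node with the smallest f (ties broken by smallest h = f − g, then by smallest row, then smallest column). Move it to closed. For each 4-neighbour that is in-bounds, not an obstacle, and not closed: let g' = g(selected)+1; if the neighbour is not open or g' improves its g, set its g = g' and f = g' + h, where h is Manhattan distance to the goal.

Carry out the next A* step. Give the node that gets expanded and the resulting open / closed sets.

step 1: expand (2,2) (f=6, h=4) → closed; open now [(1,0) g=1 f=8, (1,1) g=2 f=8, (1,2) g=3 f=8, (2,3) g=3 f=6, (3,1) g=2 f=6, (3,2) g=3 f=6]

expanded=(2,2); open=[(1,0) g=1 f=8, (1,1) g=2 f=8, (1,2) g=3 f=8, (2,3) g=3 f=6, (3,1) g=2 f=6, (3,2) g=3 f=6]; closed=[(2,0), (2,1), (2,2)]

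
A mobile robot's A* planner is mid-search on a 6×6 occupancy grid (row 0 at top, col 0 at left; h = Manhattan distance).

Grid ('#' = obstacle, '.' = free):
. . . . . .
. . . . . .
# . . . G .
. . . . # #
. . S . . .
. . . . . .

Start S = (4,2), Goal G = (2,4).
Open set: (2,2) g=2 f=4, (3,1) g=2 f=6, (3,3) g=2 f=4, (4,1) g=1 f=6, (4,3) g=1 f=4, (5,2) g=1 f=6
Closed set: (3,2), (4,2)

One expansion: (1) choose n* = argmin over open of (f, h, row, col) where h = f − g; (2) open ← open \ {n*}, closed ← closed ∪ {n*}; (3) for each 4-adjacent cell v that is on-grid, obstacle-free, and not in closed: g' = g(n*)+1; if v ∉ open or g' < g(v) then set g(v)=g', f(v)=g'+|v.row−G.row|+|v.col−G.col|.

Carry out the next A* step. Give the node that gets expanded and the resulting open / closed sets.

expanded=(2,2); open=[(1,2) g=3 f=6, (2,1) g=3 f=6, (2,3) g=3 f=4, (3,1) g=2 f=6, (3,3) g=2 f=4, (4,1) g=1 f=6, (4,3) g=1 f=4, (5,2) g=1 f=6]; closed=[(2,2), (3,2), (4,2)]

step 1: expand (2,2) (f=4, h=2) → closed; open now [(1,2) g=3 f=6, (2,1) g=3 f=6, (2,3) g=3 f=4, (3,1) g=2 f=6, (3,3) g=2 f=4, (4,1) g=1 f=6, (4,3) g=1 f=4, (5,2) g=1 f=6]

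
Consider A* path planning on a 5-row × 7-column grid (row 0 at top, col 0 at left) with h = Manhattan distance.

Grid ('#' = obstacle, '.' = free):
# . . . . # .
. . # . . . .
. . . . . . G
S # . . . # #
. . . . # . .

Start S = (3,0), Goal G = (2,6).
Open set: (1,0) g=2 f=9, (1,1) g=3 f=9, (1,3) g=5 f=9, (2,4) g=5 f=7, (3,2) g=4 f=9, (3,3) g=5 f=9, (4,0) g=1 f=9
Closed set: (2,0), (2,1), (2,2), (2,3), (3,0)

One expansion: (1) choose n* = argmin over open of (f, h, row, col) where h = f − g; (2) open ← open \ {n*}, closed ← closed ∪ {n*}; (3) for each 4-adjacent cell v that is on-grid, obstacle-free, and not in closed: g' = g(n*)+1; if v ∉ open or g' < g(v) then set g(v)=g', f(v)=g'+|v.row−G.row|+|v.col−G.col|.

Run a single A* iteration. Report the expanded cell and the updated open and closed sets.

step 1: expand (2,4) (f=7, h=2) → closed; open now [(1,0) g=2 f=9, (1,1) g=3 f=9, (1,3) g=5 f=9, (1,4) g=6 f=9, (2,5) g=6 f=7, (3,2) g=4 f=9, (3,3) g=5 f=9, (3,4) g=6 f=9, (4,0) g=1 f=9]

expanded=(2,4); open=[(1,0) g=2 f=9, (1,1) g=3 f=9, (1,3) g=5 f=9, (1,4) g=6 f=9, (2,5) g=6 f=7, (3,2) g=4 f=9, (3,3) g=5 f=9, (3,4) g=6 f=9, (4,0) g=1 f=9]; closed=[(2,0), (2,1), (2,2), (2,3), (2,4), (3,0)]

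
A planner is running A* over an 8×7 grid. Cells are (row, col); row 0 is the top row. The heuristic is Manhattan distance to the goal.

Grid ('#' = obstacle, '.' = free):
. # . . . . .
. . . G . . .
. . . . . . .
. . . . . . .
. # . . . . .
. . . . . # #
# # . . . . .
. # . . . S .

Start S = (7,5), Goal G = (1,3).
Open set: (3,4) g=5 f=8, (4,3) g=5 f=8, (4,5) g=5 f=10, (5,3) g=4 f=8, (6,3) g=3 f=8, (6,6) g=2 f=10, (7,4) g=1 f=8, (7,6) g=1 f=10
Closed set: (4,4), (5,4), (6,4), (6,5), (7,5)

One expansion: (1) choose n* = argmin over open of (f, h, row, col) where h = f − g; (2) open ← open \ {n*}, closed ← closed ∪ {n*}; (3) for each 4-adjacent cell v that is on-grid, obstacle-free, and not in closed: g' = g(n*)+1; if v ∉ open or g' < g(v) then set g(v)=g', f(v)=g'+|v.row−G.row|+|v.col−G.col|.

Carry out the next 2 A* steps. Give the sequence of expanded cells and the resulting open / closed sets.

step 1: expand (3,4) (f=8, h=3) → closed; open now [(2,4) g=6 f=8, (3,3) g=6 f=8, (3,5) g=6 f=10, (4,3) g=5 f=8, (4,5) g=5 f=10, (5,3) g=4 f=8, (6,3) g=3 f=8, (6,6) g=2 f=10, (7,4) g=1 f=8, (7,6) g=1 f=10]
step 2: expand (2,4) (f=8, h=2) → closed; open now [(1,4) g=7 f=8, (2,3) g=7 f=8, (2,5) g=7 f=10, (3,3) g=6 f=8, (3,5) g=6 f=10, (4,3) g=5 f=8, (4,5) g=5 f=10, (5,3) g=4 f=8, (6,3) g=3 f=8, (6,6) g=2 f=10, (7,4) g=1 f=8, (7,6) g=1 f=10]

order=[(3,4) → (2,4)]; open=[(1,4) g=7 f=8, (2,3) g=7 f=8, (2,5) g=7 f=10, (3,3) g=6 f=8, (3,5) g=6 f=10, (4,3) g=5 f=8, (4,5) g=5 f=10, (5,3) g=4 f=8, (6,3) g=3 f=8, (6,6) g=2 f=10, (7,4) g=1 f=8, (7,6) g=1 f=10]; closed=[(2,4), (3,4), (4,4), (5,4), (6,4), (6,5), (7,5)]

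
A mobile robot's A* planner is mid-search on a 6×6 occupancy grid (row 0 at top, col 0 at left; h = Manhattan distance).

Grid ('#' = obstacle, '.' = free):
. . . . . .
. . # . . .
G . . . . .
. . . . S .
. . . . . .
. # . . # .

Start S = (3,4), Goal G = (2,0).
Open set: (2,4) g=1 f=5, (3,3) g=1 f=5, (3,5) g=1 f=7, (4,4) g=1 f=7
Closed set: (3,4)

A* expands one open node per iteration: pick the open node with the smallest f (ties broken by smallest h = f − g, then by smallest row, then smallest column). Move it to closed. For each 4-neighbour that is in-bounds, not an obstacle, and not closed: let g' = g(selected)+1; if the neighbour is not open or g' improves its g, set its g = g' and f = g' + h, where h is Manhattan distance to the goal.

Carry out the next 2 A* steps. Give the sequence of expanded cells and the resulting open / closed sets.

step 1: expand (2,4) (f=5, h=4) → closed; open now [(1,4) g=2 f=7, (2,3) g=2 f=5, (2,5) g=2 f=7, (3,3) g=1 f=5, (3,5) g=1 f=7, (4,4) g=1 f=7]
step 2: expand (2,3) (f=5, h=3) → closed; open now [(1,3) g=3 f=7, (1,4) g=2 f=7, (2,2) g=3 f=5, (2,5) g=2 f=7, (3,3) g=1 f=5, (3,5) g=1 f=7, (4,4) g=1 f=7]

order=[(2,4) → (2,3)]; open=[(1,3) g=3 f=7, (1,4) g=2 f=7, (2,2) g=3 f=5, (2,5) g=2 f=7, (3,3) g=1 f=5, (3,5) g=1 f=7, (4,4) g=1 f=7]; closed=[(2,3), (2,4), (3,4)]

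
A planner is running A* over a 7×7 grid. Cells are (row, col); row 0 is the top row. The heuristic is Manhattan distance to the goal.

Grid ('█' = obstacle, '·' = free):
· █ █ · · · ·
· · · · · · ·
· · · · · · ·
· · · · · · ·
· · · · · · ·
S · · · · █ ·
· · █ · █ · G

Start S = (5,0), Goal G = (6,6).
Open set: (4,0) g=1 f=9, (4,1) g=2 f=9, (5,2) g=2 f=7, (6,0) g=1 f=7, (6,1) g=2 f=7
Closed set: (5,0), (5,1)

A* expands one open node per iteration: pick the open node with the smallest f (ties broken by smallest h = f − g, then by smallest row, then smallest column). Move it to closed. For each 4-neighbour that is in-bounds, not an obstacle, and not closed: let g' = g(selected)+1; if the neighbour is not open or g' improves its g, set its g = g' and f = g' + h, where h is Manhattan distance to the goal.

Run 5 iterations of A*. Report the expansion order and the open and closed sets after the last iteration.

order=[(5,2) → (5,3) → (5,4) → (6,3) → (6,1)]; open=[(4,0) g=1 f=9, (4,1) g=2 f=9, (4,2) g=3 f=9, (4,3) g=4 f=9, (4,4) g=5 f=9, (6,0) g=1 f=7]; closed=[(5,0), (5,1), (5,2), (5,3), (5,4), (6,1), (6,3)]

step 1: expand (5,2) (f=7, h=5) → closed; open now [(4,0) g=1 f=9, (4,1) g=2 f=9, (4,2) g=3 f=9, (5,3) g=3 f=7, (6,0) g=1 f=7, (6,1) g=2 f=7]
step 2: expand (5,3) (f=7, h=4) → closed; open now [(4,0) g=1 f=9, (4,1) g=2 f=9, (4,2) g=3 f=9, (4,3) g=4 f=9, (5,4) g=4 f=7, (6,0) g=1 f=7, (6,1) g=2 f=7, (6,3) g=4 f=7]
step 3: expand (5,4) (f=7, h=3) → closed; open now [(4,0) g=1 f=9, (4,1) g=2 f=9, (4,2) g=3 f=9, (4,3) g=4 f=9, (4,4) g=5 f=9, (6,0) g=1 f=7, (6,1) g=2 f=7, (6,3) g=4 f=7]
step 4: expand (6,3) (f=7, h=3) → closed; open now [(4,0) g=1 f=9, (4,1) g=2 f=9, (4,2) g=3 f=9, (4,3) g=4 f=9, (4,4) g=5 f=9, (6,0) g=1 f=7, (6,1) g=2 f=7]
step 5: expand (6,1) (f=7, h=5) → closed; open now [(4,0) g=1 f=9, (4,1) g=2 f=9, (4,2) g=3 f=9, (4,3) g=4 f=9, (4,4) g=5 f=9, (6,0) g=1 f=7]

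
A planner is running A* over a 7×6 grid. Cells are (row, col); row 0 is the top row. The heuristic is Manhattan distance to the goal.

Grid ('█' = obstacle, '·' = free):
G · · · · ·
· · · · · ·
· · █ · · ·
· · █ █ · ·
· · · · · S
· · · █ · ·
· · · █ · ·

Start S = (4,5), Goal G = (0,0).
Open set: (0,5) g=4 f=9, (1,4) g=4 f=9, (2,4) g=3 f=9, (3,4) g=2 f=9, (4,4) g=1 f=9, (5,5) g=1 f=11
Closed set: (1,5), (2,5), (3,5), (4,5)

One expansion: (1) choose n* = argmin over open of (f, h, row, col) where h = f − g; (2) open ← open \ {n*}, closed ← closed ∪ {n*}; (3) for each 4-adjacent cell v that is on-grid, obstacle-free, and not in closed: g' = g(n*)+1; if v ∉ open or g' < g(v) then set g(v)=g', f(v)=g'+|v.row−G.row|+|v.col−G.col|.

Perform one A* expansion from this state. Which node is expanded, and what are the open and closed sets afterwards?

step 1: expand (0,5) (f=9, h=5) → closed; open now [(0,4) g=5 f=9, (1,4) g=4 f=9, (2,4) g=3 f=9, (3,4) g=2 f=9, (4,4) g=1 f=9, (5,5) g=1 f=11]

expanded=(0,5); open=[(0,4) g=5 f=9, (1,4) g=4 f=9, (2,4) g=3 f=9, (3,4) g=2 f=9, (4,4) g=1 f=9, (5,5) g=1 f=11]; closed=[(0,5), (1,5), (2,5), (3,5), (4,5)]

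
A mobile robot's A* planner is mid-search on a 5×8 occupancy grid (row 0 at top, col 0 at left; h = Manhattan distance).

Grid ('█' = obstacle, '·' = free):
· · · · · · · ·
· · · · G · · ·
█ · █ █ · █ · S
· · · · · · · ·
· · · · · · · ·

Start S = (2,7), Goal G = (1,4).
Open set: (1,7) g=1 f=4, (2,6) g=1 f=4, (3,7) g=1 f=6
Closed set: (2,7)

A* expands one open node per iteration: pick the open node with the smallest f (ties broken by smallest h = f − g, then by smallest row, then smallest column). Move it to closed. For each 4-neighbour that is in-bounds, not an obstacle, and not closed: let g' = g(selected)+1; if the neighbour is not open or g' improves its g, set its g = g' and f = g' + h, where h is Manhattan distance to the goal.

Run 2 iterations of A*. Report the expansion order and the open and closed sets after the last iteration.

step 1: expand (1,7) (f=4, h=3) → closed; open now [(0,7) g=2 f=6, (1,6) g=2 f=4, (2,6) g=1 f=4, (3,7) g=1 f=6]
step 2: expand (1,6) (f=4, h=2) → closed; open now [(0,6) g=3 f=6, (0,7) g=2 f=6, (1,5) g=3 f=4, (2,6) g=1 f=4, (3,7) g=1 f=6]

order=[(1,7) → (1,6)]; open=[(0,6) g=3 f=6, (0,7) g=2 f=6, (1,5) g=3 f=4, (2,6) g=1 f=4, (3,7) g=1 f=6]; closed=[(1,6), (1,7), (2,7)]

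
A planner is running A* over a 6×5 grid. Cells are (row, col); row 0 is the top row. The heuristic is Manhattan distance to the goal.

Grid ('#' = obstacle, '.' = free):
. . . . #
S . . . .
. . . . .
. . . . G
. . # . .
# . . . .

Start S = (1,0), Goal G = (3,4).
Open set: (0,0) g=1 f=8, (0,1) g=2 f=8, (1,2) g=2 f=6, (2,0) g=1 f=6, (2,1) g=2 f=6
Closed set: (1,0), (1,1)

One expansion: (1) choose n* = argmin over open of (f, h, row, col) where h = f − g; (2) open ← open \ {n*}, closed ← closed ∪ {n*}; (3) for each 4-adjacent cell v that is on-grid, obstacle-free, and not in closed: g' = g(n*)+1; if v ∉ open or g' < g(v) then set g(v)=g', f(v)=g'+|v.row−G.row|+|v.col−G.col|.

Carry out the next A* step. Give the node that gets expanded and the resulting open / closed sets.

step 1: expand (1,2) (f=6, h=4) → closed; open now [(0,0) g=1 f=8, (0,1) g=2 f=8, (0,2) g=3 f=8, (1,3) g=3 f=6, (2,0) g=1 f=6, (2,1) g=2 f=6, (2,2) g=3 f=6]

expanded=(1,2); open=[(0,0) g=1 f=8, (0,1) g=2 f=8, (0,2) g=3 f=8, (1,3) g=3 f=6, (2,0) g=1 f=6, (2,1) g=2 f=6, (2,2) g=3 f=6]; closed=[(1,0), (1,1), (1,2)]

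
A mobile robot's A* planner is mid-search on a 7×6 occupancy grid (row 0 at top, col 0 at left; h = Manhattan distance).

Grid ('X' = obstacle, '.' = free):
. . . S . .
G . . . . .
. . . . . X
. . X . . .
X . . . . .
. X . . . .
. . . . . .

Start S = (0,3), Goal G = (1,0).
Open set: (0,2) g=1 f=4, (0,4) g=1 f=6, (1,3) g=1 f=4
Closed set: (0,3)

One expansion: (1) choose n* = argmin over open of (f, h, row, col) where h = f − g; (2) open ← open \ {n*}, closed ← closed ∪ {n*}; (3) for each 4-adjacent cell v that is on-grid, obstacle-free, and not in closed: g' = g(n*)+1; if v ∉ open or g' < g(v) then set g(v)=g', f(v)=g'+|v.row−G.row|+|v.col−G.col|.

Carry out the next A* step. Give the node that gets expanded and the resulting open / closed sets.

step 1: expand (0,2) (f=4, h=3) → closed; open now [(0,1) g=2 f=4, (0,4) g=1 f=6, (1,2) g=2 f=4, (1,3) g=1 f=4]

expanded=(0,2); open=[(0,1) g=2 f=4, (0,4) g=1 f=6, (1,2) g=2 f=4, (1,3) g=1 f=4]; closed=[(0,2), (0,3)]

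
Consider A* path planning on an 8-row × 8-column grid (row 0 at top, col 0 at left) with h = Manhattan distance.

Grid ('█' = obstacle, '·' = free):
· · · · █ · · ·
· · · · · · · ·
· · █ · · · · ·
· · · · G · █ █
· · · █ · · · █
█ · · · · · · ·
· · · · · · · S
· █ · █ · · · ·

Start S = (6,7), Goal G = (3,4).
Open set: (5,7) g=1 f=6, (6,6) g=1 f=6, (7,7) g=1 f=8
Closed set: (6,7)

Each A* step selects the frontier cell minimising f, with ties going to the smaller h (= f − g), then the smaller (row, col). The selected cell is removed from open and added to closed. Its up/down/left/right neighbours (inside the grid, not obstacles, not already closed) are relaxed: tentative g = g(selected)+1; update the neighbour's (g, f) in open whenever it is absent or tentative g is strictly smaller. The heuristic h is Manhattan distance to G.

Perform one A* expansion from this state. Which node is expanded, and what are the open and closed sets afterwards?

step 1: expand (5,7) (f=6, h=5) → closed; open now [(5,6) g=2 f=6, (6,6) g=1 f=6, (7,7) g=1 f=8]

expanded=(5,7); open=[(5,6) g=2 f=6, (6,6) g=1 f=6, (7,7) g=1 f=8]; closed=[(5,7), (6,7)]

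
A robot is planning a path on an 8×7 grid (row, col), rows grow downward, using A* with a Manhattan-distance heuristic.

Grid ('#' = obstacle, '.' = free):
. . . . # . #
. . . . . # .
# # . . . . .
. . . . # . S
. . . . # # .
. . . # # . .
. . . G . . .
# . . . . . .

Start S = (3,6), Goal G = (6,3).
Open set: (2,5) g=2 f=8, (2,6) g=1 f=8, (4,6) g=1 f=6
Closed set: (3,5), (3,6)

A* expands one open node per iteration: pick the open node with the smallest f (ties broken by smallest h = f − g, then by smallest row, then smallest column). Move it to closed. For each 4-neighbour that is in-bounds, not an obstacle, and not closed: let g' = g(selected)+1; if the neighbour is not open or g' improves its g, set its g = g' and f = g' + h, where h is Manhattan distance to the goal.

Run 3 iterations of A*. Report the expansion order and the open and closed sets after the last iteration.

step 1: expand (4,6) (f=6, h=5) → closed; open now [(2,5) g=2 f=8, (2,6) g=1 f=8, (5,6) g=2 f=6]
step 2: expand (5,6) (f=6, h=4) → closed; open now [(2,5) g=2 f=8, (2,6) g=1 f=8, (5,5) g=3 f=6, (6,6) g=3 f=6]
step 3: expand (5,5) (f=6, h=3) → closed; open now [(2,5) g=2 f=8, (2,6) g=1 f=8, (6,5) g=4 f=6, (6,6) g=3 f=6]

order=[(4,6) → (5,6) → (5,5)]; open=[(2,5) g=2 f=8, (2,6) g=1 f=8, (6,5) g=4 f=6, (6,6) g=3 f=6]; closed=[(3,5), (3,6), (4,6), (5,5), (5,6)]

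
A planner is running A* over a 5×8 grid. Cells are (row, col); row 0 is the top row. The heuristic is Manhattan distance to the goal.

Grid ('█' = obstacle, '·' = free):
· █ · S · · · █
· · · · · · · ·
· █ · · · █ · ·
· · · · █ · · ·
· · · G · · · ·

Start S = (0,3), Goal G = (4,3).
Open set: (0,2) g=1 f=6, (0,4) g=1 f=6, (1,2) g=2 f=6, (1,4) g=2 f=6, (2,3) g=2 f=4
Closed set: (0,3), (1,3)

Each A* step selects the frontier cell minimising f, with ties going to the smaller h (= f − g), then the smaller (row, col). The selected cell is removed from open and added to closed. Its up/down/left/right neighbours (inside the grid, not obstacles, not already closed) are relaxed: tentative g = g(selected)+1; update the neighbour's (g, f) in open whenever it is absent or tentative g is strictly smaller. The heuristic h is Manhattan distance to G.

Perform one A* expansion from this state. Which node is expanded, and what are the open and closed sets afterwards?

step 1: expand (2,3) (f=4, h=2) → closed; open now [(0,2) g=1 f=6, (0,4) g=1 f=6, (1,2) g=2 f=6, (1,4) g=2 f=6, (2,2) g=3 f=6, (2,4) g=3 f=6, (3,3) g=3 f=4]

expanded=(2,3); open=[(0,2) g=1 f=6, (0,4) g=1 f=6, (1,2) g=2 f=6, (1,4) g=2 f=6, (2,2) g=3 f=6, (2,4) g=3 f=6, (3,3) g=3 f=4]; closed=[(0,3), (1,3), (2,3)]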